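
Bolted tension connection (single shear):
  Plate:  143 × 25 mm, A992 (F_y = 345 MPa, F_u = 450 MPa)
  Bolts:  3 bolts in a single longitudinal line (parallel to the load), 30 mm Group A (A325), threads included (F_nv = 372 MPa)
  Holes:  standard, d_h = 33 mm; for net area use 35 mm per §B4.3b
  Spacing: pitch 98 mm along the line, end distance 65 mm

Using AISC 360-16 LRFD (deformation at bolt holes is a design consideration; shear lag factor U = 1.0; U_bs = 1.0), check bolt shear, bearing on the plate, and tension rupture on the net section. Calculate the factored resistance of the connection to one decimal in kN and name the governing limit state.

Bolt shear: A_b = π(30)²/4 = 706.86 mm². φR_n = 0.75 × 372 × 706.86 × 3 × 1 = 591.6 kN.
Bearing (25 mm plate, F_u = 450 MPa): end bolts L_c = 65 − 33/2 = 48.5, R_n = min(1.2×48.5×25×450, 2.4×30×25×450) = 654.75 kN/bolt; interior L_c = 98 − 33 = 65, R_n = 810 kN/bolt. φR_n = 0.75 × (1×654.75 + 2×810) = 1706.1 kN.
Tension rupture (net): A_n = (143 − 1×35)×25 = 2700 mm² (U = 1.0, A_e = A_n). φR_n = 0.75 × 450 × 2700 = 911.3 kN.
Governing: min(591.6, 1706.1, 911.3) = 591.6 kN → bolt shear.

591.6 kN (bolt shear governs)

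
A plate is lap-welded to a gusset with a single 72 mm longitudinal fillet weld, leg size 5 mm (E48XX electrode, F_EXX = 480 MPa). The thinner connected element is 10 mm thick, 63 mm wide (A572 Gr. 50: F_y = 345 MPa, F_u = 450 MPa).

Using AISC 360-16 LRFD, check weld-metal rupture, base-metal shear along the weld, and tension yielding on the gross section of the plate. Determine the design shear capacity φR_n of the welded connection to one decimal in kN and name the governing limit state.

55.0 kN (weld metal governs)

Weld metal: throat = 0.707×5 = 3.535 mm, L = 72 mm. φR_n = 0.75 × 0.6 × 480 × 3.535 × 72 = 55.0 kN.
Base metal shear (10 mm plate): yield φR_n = 1.0×0.6×345×10×72 = 149.0 kN; rupture φR_n = 0.75×0.6×450×10×72 = 145.8 kN; take 145.8 kN (rupture).
Tension yield (gross): A_g = 63×10 = 630 mm². φR_n = 0.90 × 345 × 630 = 195.6 kN.
Governing: min(55.0, 145.8, 195.6) = 55.0 kN → weld metal.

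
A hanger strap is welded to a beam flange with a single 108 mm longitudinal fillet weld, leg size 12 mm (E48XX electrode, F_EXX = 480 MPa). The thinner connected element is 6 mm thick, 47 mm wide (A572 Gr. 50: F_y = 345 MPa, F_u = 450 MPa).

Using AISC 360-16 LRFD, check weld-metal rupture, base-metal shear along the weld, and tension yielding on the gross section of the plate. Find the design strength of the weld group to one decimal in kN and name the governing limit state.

87.6 kN (gross-section yield governs)

Weld metal: throat = 0.707×12 = 8.484 mm, L = 108 mm. φR_n = 0.75 × 0.6 × 480 × 8.484 × 108 = 197.9 kN.
Base metal shear (6 mm plate): yield φR_n = 1.0×0.6×345×6×108 = 134.1 kN; rupture φR_n = 0.75×0.6×450×6×108 = 131.2 kN; take 131.2 kN (rupture).
Tension yield (gross): A_g = 47×6 = 282 mm². φR_n = 0.90 × 345 × 282 = 87.6 kN.
Governing: min(197.9, 131.2, 87.6) = 87.6 kN → gross-section yield.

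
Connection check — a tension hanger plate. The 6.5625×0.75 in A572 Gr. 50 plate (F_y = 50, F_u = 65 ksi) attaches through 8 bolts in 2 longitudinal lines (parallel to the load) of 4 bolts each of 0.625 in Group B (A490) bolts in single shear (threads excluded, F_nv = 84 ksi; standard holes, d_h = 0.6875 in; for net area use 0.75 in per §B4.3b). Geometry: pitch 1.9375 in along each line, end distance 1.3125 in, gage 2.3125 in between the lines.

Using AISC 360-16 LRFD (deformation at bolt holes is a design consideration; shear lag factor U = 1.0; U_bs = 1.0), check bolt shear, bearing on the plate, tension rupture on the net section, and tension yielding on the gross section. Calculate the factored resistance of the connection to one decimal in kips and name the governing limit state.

Bolt shear: A_b = π(0.625)²/4 = 0.3068 in². φR_n = 0.75 × 84 × 0.3068 × 8 × 1 = 154.6 kips.
Bearing (0.75 in plate, F_u = 65 ksi): end bolts L_c = 1.3125 − 0.6875/2 = 0.96875, R_n = min(1.2×0.96875×0.75×65, 2.4×0.625×0.75×65) = 56.672 kips/bolt; interior L_c = 1.9375 − 0.6875 = 1.25, R_n = 73.125 kips/bolt. φR_n = 0.75 × (2×56.672 + 6×73.125) = 414.1 kips.
Tension rupture (net): A_n = (6.5625 − 2×0.75)×0.75 = 3.7969 in² (U = 1.0, A_e = A_n). φR_n = 0.75 × 65 × 3.7969 = 185.1 kips.
Tension yield (gross): A_g = 6.5625×0.75 = 4.9219 in². φR_n = 0.90 × 50 × 4.9219 = 221.5 kips.
Governing: min(154.6, 414.1, 185.1, 221.5) = 154.6 kips → bolt shear.

154.6 kips (bolt shear governs)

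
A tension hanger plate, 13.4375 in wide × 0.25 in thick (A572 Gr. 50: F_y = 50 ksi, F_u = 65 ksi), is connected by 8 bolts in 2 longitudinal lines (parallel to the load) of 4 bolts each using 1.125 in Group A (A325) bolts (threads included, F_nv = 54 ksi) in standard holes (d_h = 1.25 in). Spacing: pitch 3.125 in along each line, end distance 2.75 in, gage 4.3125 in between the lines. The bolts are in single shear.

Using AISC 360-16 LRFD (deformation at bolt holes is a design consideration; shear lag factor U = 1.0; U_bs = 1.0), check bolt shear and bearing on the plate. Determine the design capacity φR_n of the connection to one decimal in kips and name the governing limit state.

226.7 kips (bearing governs)

Bolt shear: A_b = π(1.125)²/4 = 0.99402 in². φR_n = 0.75 × 54 × 0.99402 × 8 × 1 = 322.1 kips.
Bearing (0.25 in plate, F_u = 65 ksi): end bolts L_c = 2.75 − 1.25/2 = 2.125, R_n = min(1.2×2.125×0.25×65, 2.4×1.125×0.25×65) = 41.438 kips/bolt; interior L_c = 3.125 − 1.25 = 1.875, R_n = 36.563 kips/bolt. φR_n = 0.75 × (2×41.438 + 6×36.563) = 226.7 kips.
Governing: min(322.1, 226.7) = 226.7 kips → bearing.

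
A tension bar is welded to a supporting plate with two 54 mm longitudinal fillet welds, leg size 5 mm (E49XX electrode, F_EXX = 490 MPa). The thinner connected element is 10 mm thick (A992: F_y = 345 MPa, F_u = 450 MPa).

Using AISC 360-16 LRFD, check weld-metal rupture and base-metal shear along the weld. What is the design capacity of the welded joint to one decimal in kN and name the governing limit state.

84.2 kN (weld metal governs)

Weld metal: throat = 0.707×5 = 3.535 mm, L = 2×54 = 108 mm. φR_n = 0.75 × 0.6 × 490 × 3.535 × 108 = 84.2 kN.
Base metal shear (10 mm plate): yield φR_n = 1.0×0.6×345×10×108 = 223.6 kN; rupture φR_n = 0.75×0.6×450×10×108 = 218.7 kN; take 218.7 kN (rupture).
Governing: min(84.2, 218.7) = 84.2 kN → weld metal.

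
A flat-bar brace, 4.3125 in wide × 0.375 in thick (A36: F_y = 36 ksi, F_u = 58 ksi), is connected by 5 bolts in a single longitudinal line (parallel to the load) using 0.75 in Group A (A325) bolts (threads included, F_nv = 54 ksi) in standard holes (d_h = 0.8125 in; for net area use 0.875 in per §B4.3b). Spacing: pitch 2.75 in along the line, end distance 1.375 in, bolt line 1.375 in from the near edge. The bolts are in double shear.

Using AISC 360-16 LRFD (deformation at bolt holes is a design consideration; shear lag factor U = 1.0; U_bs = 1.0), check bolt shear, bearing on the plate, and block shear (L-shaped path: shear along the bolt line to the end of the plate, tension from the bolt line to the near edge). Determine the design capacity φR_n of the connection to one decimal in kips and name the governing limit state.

Bolt shear: A_b = π(0.75)²/4 = 0.44179 in². φR_n = 0.75 × 54 × 0.44179 × 5 × 2 = 178.9 kips.
Bearing (0.375 in plate, F_u = 58 ksi): end bolts L_c = 1.375 − 0.8125/2 = 0.96875, R_n = min(1.2×0.96875×0.375×58, 2.4×0.75×0.375×58) = 25.284 kips/bolt; interior L_c = 2.75 − 0.8125 = 1.9375, R_n = 39.15 kips/bolt. φR_n = 0.75 × (1×25.284 + 4×39.15) = 136.4 kips.
Block shear: shear path 1×[1.375+4×2.75] = 1×12.375 in, A_gv = 4.6406, A_nv = 1×(12.375 − 4.5×0.875)×0.375 = 3.1641 in²; tension to near edge: (1.375 − 0.5×0.875)×0.375 = 0.35156 in². R_n = min(0.6×58×3.1641, 0.6×36×4.6406) + 1.0×58×0.35156 = min(110.11, 100.24) + 20.39 = 120.63 kips. φR_n = 0.75 × 120.63 = 90.5 kips.
Governing: min(178.9, 136.4, 90.5) = 90.5 kips → block shear.

90.5 kips (block shear governs)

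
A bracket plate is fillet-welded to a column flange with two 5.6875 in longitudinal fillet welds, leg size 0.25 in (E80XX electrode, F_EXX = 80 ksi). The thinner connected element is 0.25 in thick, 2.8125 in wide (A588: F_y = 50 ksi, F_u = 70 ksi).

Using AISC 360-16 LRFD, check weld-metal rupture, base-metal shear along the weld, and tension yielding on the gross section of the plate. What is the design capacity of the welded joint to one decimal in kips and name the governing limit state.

31.6 kips (gross-section yield governs)

Weld metal: throat = 0.707×0.25 = 0.17675 in, L = 2×5.6875 = 11.375 in. φR_n = 0.75 × 0.6 × 80 × 0.17675 × 11.375 = 72.4 kips.
Base metal shear (0.25 in plate): yield φR_n = 1.0×0.6×50×0.25×11.375 = 85.3 kips; rupture φR_n = 0.75×0.6×70×0.25×11.375 = 89.6 kips; take 85.3 kips (yield).
Tension yield (gross): A_g = 2.8125×0.25 = 0.70313 in². φR_n = 0.90 × 50 × 0.70313 = 31.6 kips.
Governing: min(72.4, 85.3, 31.6) = 31.6 kips → gross-section yield.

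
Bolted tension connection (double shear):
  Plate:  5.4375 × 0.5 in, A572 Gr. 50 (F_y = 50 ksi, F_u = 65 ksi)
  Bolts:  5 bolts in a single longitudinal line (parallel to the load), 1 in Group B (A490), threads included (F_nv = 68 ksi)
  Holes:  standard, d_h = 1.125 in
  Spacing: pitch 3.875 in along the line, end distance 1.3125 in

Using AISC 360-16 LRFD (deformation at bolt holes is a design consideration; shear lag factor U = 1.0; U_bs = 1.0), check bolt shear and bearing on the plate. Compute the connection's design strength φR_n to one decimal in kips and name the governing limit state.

Bolt shear: A_b = π(1)²/4 = 0.7854 in². φR_n = 0.75 × 68 × 0.7854 × 5 × 2 = 400.6 kips.
Bearing (0.5 in plate, F_u = 65 ksi): end bolts L_c = 1.3125 − 1.125/2 = 0.75, R_n = min(1.2×0.75×0.5×65, 2.4×1×0.5×65) = 29.25 kips/bolt; interior L_c = 3.875 − 1.125 = 2.75, R_n = 78 kips/bolt. φR_n = 0.75 × (1×29.25 + 4×78) = 255.9 kips.
Governing: min(400.6, 255.9) = 255.9 kips → bearing.

255.9 kips (bearing governs)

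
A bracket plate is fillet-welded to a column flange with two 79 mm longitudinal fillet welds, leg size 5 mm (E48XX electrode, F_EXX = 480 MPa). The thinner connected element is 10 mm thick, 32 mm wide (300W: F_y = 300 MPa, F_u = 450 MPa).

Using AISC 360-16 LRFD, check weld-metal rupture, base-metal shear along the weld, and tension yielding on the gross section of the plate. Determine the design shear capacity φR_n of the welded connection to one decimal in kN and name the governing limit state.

86.4 kN (gross-section yield governs)

Weld metal: throat = 0.707×5 = 3.535 mm, L = 2×79 = 158 mm. φR_n = 0.75 × 0.6 × 480 × 3.535 × 158 = 120.6 kN.
Base metal shear (10 mm plate): yield φR_n = 1.0×0.6×300×10×158 = 284.4 kN; rupture φR_n = 0.75×0.6×450×10×158 = 320.0 kN; take 284.4 kN (yield).
Tension yield (gross): A_g = 32×10 = 320 mm². φR_n = 0.90 × 300 × 320 = 86.4 kN.
Governing: min(120.6, 284.4, 86.4) = 86.4 kN → gross-section yield.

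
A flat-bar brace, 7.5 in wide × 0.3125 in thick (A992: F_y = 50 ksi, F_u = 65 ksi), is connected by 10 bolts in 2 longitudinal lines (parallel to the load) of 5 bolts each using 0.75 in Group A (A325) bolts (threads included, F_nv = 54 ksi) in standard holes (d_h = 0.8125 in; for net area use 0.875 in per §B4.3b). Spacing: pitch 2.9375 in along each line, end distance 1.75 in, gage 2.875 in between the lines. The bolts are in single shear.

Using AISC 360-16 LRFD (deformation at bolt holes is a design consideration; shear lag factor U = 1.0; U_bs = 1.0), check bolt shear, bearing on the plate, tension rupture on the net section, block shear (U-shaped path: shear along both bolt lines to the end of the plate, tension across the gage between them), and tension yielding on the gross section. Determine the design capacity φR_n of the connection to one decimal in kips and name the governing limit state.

Bolt shear: A_b = π(0.75)²/4 = 0.44179 in². φR_n = 0.75 × 54 × 0.44179 × 10 × 1 = 178.9 kips.
Bearing (0.3125 in plate, F_u = 65 ksi): end bolts L_c = 1.75 − 0.8125/2 = 1.34375, R_n = min(1.2×1.34375×0.3125×65, 2.4×0.75×0.3125×65) = 32.754 kips/bolt; interior L_c = 2.9375 − 0.8125 = 2.125, R_n = 36.563 kips/bolt. φR_n = 0.75 × (2×32.754 + 8×36.563) = 268.5 kips.
Tension rupture (net): A_n = (7.5 − 2×0.875)×0.3125 = 1.7969 in² (U = 1.0, A_e = A_n). φR_n = 0.75 × 65 × 1.7969 = 87.6 kips.
Block shear: shear path 2×[1.75+4×2.9375] = 2×13.5 in, A_gv = 8.4375, A_nv = 2×(13.5 − 4.5×0.875)×0.3125 = 5.9766 in²; tension across gage: (2.875 − 1×0.875)×0.3125 = 0.625 in². R_n = min(0.6×65×5.9766, 0.6×50×8.4375) + 1.0×65×0.625 = min(233.09, 253.13) + 40.625 = 273.72 kips. φR_n = 0.75 × 273.72 = 205.3 kips.
Tension yield (gross): A_g = 7.5×0.3125 = 2.3438 in². φR_n = 0.90 × 50 × 2.3438 = 105.5 kips.
Governing: min(178.9, 268.5, 87.6, 205.3, 105.5) = 87.6 kips → net-section rupture.

87.6 kips (net-section rupture governs)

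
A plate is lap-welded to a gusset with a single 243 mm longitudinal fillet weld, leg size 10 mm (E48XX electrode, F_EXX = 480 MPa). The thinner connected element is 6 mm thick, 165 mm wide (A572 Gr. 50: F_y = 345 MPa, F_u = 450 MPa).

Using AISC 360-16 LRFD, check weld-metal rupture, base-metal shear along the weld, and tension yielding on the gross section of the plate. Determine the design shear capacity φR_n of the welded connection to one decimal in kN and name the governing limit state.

Weld metal: throat = 0.707×10 = 7.07 mm, L = 243 mm. φR_n = 0.75 × 0.6 × 480 × 7.07 × 243 = 371.1 kN.
Base metal shear (6 mm plate): yield φR_n = 1.0×0.6×345×6×243 = 301.8 kN; rupture φR_n = 0.75×0.6×450×6×243 = 295.2 kN; take 295.2 kN (rupture).
Tension yield (gross): A_g = 165×6 = 990 mm². φR_n = 0.90 × 345 × 990 = 307.4 kN.
Governing: min(371.1, 295.2, 307.4) = 295.2 kN → base-metal shear.

295.2 kN (base-metal shear governs)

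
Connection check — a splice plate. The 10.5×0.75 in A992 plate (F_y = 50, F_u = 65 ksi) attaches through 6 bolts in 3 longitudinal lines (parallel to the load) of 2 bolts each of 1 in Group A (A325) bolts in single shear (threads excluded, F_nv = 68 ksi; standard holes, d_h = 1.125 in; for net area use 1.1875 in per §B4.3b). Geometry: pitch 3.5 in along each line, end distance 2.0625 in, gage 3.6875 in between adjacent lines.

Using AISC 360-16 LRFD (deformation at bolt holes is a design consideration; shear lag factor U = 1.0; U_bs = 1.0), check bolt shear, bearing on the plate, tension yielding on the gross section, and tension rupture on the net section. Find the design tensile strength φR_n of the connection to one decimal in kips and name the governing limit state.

Bolt shear: A_b = π(1)²/4 = 0.7854 in². φR_n = 0.75 × 68 × 0.7854 × 6 × 1 = 240.3 kips.
Bearing (0.75 in plate, F_u = 65 ksi): end bolts L_c = 2.0625 − 1.125/2 = 1.5, R_n = min(1.2×1.5×0.75×65, 2.4×1×0.75×65) = 87.75 kips/bolt; interior L_c = 3.5 − 1.125 = 2.375, R_n = 117 kips/bolt. φR_n = 0.75 × (3×87.75 + 3×117) = 460.7 kips.
Tension yield (gross): A_g = 10.5×0.75 = 7.875 in². φR_n = 0.90 × 50 × 7.875 = 354.4 kips.
Tension rupture (net): A_n = (10.5 − 3×1.1875)×0.75 = 5.2031 in² (U = 1.0, A_e = A_n). φR_n = 0.75 × 65 × 5.2031 = 253.7 kips.
Governing: min(240.3, 460.7, 354.4, 253.7) = 240.3 kips → bolt shear.

240.3 kips (bolt shear governs)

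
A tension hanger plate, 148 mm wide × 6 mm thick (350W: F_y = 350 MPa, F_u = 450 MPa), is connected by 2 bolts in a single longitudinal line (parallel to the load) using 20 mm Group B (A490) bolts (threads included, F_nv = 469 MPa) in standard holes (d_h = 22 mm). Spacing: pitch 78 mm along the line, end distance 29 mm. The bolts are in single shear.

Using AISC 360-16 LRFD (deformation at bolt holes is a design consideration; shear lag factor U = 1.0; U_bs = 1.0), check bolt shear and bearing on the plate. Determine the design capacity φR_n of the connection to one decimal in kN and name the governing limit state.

Bolt shear: A_b = π(20)²/4 = 314.16 mm². φR_n = 0.75 × 469 × 314.16 × 2 × 1 = 221.0 kN.
Bearing (6 mm plate, F_u = 450 MPa): end bolts L_c = 29 − 22/2 = 18, R_n = min(1.2×18×6×450, 2.4×20×6×450) = 58.32 kN/bolt; interior L_c = 78 − 22 = 56, R_n = 129.6 kN/bolt. φR_n = 0.75 × (1×58.32 + 1×129.6) = 140.9 kN.
Governing: min(221.0, 140.9) = 140.9 kN → bearing.

140.9 kN (bearing governs)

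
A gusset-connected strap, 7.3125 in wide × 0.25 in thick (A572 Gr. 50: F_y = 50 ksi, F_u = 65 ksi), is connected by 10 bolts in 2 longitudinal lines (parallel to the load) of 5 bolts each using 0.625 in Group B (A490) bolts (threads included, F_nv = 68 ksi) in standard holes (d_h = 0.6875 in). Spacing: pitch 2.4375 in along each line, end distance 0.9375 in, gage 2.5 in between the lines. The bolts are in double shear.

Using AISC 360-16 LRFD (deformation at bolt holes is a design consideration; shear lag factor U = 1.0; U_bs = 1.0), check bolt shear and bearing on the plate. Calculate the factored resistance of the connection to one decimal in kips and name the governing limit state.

163.6 kips (bearing governs)

Bolt shear: A_b = π(0.625)²/4 = 0.3068 in². φR_n = 0.75 × 68 × 0.3068 × 10 × 2 = 312.9 kips.
Bearing (0.25 in plate, F_u = 65 ksi): end bolts L_c = 0.9375 − 0.6875/2 = 0.59375, R_n = min(1.2×0.59375×0.25×65, 2.4×0.625×0.25×65) = 11.578 kips/bolt; interior L_c = 2.4375 − 0.6875 = 1.75, R_n = 24.375 kips/bolt. φR_n = 0.75 × (2×11.578 + 8×24.375) = 163.6 kips.
Governing: min(312.9, 163.6) = 163.6 kips → bearing.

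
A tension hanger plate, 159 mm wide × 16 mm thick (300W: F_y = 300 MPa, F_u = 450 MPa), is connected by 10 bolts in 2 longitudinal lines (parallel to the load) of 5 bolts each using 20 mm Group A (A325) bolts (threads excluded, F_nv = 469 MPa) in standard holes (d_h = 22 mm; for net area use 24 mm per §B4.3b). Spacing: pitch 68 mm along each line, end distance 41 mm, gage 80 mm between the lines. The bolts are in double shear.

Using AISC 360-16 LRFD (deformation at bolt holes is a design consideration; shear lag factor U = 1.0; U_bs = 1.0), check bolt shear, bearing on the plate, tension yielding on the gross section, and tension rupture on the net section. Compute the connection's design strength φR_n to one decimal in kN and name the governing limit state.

Bolt shear: A_b = π(20)²/4 = 314.16 mm². φR_n = 0.75 × 469 × 314.16 × 10 × 2 = 2210.1 kN.
Bearing (16 mm plate, F_u = 450 MPa): end bolts L_c = 41 − 22/2 = 30, R_n = min(1.2×30×16×450, 2.4×20×16×450) = 259.2 kN/bolt; interior L_c = 68 − 22 = 46, R_n = 345.6 kN/bolt. φR_n = 0.75 × (2×259.2 + 8×345.6) = 2462.4 kN.
Tension yield (gross): A_g = 159×16 = 2544 mm². φR_n = 0.90 × 300 × 2544 = 686.9 kN.
Tension rupture (net): A_n = (159 − 2×24)×16 = 1776 mm² (U = 1.0, A_e = A_n). φR_n = 0.75 × 450 × 1776 = 599.4 kN.
Governing: min(2210.1, 2462.4, 686.9, 599.4) = 599.4 kN → net-section rupture.

599.4 kN (net-section rupture governs)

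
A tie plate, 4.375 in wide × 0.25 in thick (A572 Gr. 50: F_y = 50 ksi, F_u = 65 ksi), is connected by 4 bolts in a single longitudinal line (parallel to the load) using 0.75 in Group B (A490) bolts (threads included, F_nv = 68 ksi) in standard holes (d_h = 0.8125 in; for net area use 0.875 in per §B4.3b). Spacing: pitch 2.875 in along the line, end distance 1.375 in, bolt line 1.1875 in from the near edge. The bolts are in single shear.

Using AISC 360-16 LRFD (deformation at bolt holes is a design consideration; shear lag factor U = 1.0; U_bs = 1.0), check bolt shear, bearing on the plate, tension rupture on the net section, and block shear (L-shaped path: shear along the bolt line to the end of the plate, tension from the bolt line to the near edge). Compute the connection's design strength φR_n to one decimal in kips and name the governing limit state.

42.7 kips (net-section rupture governs)

Bolt shear: A_b = π(0.75)²/4 = 0.44179 in². φR_n = 0.75 × 68 × 0.44179 × 4 × 1 = 90.1 kips.
Bearing (0.25 in plate, F_u = 65 ksi): end bolts L_c = 1.375 − 0.8125/2 = 0.96875, R_n = min(1.2×0.96875×0.25×65, 2.4×0.75×0.25×65) = 18.891 kips/bolt; interior L_c = 2.875 − 0.8125 = 2.0625, R_n = 29.25 kips/bolt. φR_n = 0.75 × (1×18.891 + 3×29.25) = 80.0 kips.
Tension rupture (net): A_n = (4.375 − 1×0.875)×0.25 = 0.875 in² (U = 1.0, A_e = A_n). φR_n = 0.75 × 65 × 0.875 = 42.7 kips.
Block shear: shear path 1×[1.375+3×2.875] = 1×10 in, A_gv = 2.5, A_nv = 1×(10 − 3.5×0.875)×0.25 = 1.7344 in²; tension to near edge: (1.1875 − 0.5×0.875)×0.25 = 0.1875 in². R_n = min(0.6×65×1.7344, 0.6×50×2.5) + 1.0×65×0.1875 = min(67.642, 75) + 12.188 = 79.83 kips. φR_n = 0.75 × 79.83 = 59.9 kips.
Governing: min(90.1, 80.0, 42.7, 59.9) = 42.7 kips → net-section rupture.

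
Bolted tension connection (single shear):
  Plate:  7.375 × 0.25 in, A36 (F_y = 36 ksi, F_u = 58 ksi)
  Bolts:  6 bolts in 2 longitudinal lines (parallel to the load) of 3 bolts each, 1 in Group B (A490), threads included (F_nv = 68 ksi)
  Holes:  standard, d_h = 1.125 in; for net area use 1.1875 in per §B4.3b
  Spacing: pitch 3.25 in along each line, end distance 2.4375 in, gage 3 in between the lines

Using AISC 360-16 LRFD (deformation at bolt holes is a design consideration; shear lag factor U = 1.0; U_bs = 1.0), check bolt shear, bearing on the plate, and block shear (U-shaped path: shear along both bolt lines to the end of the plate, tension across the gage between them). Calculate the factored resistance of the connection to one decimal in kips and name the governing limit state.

Bolt shear: A_b = π(1)²/4 = 0.7854 in². φR_n = 0.75 × 68 × 0.7854 × 6 × 1 = 240.3 kips.
Bearing (0.25 in plate, F_u = 58 ksi): end bolts L_c = 2.4375 − 1.125/2 = 1.875, R_n = min(1.2×1.875×0.25×58, 2.4×1×0.25×58) = 32.625 kips/bolt; interior L_c = 3.25 − 1.125 = 2.125, R_n = 34.8 kips/bolt. φR_n = 0.75 × (2×32.625 + 4×34.8) = 153.3 kips.
Block shear: shear path 2×[2.4375+2×3.25] = 2×8.9375 in, A_gv = 4.4688, A_nv = 2×(8.9375 − 2.5×1.1875)×0.25 = 2.9844 in²; tension across gage: (3 − 1×1.1875)×0.25 = 0.45313 in². R_n = min(0.6×58×2.9844, 0.6×36×4.4688) + 1.0×58×0.45313 = min(103.86, 96.526) + 26.282 = 122.81 kips. φR_n = 0.75 × 122.81 = 92.1 kips.
Governing: min(240.3, 153.3, 92.1) = 92.1 kips → block shear.

92.1 kips (block shear governs)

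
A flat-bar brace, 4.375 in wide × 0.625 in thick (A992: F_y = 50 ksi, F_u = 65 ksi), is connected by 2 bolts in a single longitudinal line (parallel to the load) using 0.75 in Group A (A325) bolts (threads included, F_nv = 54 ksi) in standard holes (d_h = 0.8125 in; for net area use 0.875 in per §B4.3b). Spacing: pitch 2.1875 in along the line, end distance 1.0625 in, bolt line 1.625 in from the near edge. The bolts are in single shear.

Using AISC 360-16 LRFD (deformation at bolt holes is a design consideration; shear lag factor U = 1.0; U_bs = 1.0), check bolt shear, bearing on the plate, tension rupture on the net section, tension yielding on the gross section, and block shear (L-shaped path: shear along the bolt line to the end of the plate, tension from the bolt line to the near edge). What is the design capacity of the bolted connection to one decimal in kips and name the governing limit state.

35.8 kips (bolt shear governs)

Bolt shear: A_b = π(0.75)²/4 = 0.44179 in². φR_n = 0.75 × 54 × 0.44179 × 2 × 1 = 35.8 kips.
Bearing (0.625 in plate, F_u = 65 ksi): end bolts L_c = 1.0625 − 0.8125/2 = 0.65625, R_n = min(1.2×0.65625×0.625×65, 2.4×0.75×0.625×65) = 31.992 kips/bolt; interior L_c = 2.1875 − 0.8125 = 1.375, R_n = 67.031 kips/bolt. φR_n = 0.75 × (1×31.992 + 1×67.031) = 74.3 kips.
Tension rupture (net): A_n = (4.375 − 1×0.875)×0.625 = 2.1875 in² (U = 1.0, A_e = A_n). φR_n = 0.75 × 65 × 2.1875 = 106.6 kips.
Tension yield (gross): A_g = 4.375×0.625 = 2.7344 in². φR_n = 0.90 × 50 × 2.7344 = 123.0 kips.
Block shear: shear path 1×[1.0625+1×2.1875] = 1×3.25 in, A_gv = 2.0313, A_nv = 1×(3.25 − 1.5×0.875)×0.625 = 1.2109 in²; tension to near edge: (1.625 − 0.5×0.875)×0.625 = 0.74219 in². R_n = min(0.6×65×1.2109, 0.6×50×2.0313) + 1.0×65×0.74219 = min(47.225, 60.939) + 48.242 = 95.467 kips. φR_n = 0.75 × 95.467 = 71.6 kips.
Governing: min(35.8, 74.3, 106.6, 123.0, 71.6) = 35.8 kips → bolt shear.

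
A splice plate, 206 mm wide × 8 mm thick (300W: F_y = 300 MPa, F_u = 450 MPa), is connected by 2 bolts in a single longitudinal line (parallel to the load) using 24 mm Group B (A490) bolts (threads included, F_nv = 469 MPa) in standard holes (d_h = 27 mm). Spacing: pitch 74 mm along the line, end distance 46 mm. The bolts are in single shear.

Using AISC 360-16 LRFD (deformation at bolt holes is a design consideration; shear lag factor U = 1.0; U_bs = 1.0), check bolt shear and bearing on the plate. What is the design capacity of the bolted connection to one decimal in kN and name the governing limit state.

Bolt shear: A_b = π(24)²/4 = 452.39 mm². φR_n = 0.75 × 469 × 452.39 × 2 × 1 = 318.3 kN.
Bearing (8 mm plate, F_u = 450 MPa): end bolts L_c = 46 − 27/2 = 32.5, R_n = min(1.2×32.5×8×450, 2.4×24×8×450) = 140.4 kN/bolt; interior L_c = 74 − 27 = 47, R_n = 203.04 kN/bolt. φR_n = 0.75 × (1×140.4 + 1×203.04) = 257.6 kN.
Governing: min(318.3, 257.6) = 257.6 kN → bearing.

257.6 kN (bearing governs)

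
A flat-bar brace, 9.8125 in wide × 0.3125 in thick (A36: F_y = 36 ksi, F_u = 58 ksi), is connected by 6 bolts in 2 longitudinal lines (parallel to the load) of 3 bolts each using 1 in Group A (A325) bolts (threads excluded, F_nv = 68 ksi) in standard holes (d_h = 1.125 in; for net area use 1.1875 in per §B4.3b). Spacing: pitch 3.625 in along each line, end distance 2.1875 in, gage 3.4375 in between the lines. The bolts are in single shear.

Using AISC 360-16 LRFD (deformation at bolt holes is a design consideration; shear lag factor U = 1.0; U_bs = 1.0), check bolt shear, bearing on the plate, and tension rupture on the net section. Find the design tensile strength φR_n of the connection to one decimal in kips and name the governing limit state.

Bolt shear: A_b = π(1)²/4 = 0.7854 in². φR_n = 0.75 × 68 × 0.7854 × 6 × 1 = 240.3 kips.
Bearing (0.3125 in plate, F_u = 58 ksi): end bolts L_c = 2.1875 − 1.125/2 = 1.625, R_n = min(1.2×1.625×0.3125×58, 2.4×1×0.3125×58) = 35.344 kips/bolt; interior L_c = 3.625 − 1.125 = 2.5, R_n = 43.5 kips/bolt. φR_n = 0.75 × (2×35.344 + 4×43.5) = 183.5 kips.
Tension rupture (net): A_n = (9.8125 − 2×1.1875)×0.3125 = 2.3242 in² (U = 1.0, A_e = A_n). φR_n = 0.75 × 58 × 2.3242 = 101.1 kips.
Governing: min(240.3, 183.5, 101.1) = 101.1 kips → net-section rupture.

101.1 kips (net-section rupture governs)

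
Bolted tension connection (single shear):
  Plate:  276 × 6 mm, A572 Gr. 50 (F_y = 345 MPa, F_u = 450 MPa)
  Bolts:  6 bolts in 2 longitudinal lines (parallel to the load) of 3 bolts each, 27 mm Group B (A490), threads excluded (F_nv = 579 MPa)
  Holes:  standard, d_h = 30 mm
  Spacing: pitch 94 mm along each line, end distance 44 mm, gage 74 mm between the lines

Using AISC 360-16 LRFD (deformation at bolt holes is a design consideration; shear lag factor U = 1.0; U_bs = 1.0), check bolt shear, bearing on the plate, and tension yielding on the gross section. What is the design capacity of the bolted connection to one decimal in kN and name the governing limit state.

514.2 kN (gross-section yield governs)

Bolt shear: A_b = π(27)²/4 = 572.56 mm². φR_n = 0.75 × 579 × 572.56 × 6 × 1 = 1491.8 kN.
Bearing (6 mm plate, F_u = 450 MPa): end bolts L_c = 44 − 30/2 = 29, R_n = min(1.2×29×6×450, 2.4×27×6×450) = 93.96 kN/bolt; interior L_c = 94 − 30 = 64, R_n = 174.96 kN/bolt. φR_n = 0.75 × (2×93.96 + 4×174.96) = 665.8 kN.
Tension yield (gross): A_g = 276×6 = 1656 mm². φR_n = 0.90 × 345 × 1656 = 514.2 kN.
Governing: min(1491.8, 665.8, 514.2) = 514.2 kN → gross-section yield.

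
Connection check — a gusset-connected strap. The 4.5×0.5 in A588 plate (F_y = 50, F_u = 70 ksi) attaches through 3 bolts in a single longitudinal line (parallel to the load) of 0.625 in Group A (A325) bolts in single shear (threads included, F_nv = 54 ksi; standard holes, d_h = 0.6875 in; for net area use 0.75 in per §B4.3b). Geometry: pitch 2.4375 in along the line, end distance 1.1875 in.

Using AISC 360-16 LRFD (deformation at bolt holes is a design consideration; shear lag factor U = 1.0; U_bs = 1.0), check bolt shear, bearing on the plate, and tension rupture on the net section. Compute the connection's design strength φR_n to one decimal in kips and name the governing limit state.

Bolt shear: A_b = π(0.625)²/4 = 0.3068 in². φR_n = 0.75 × 54 × 0.3068 × 3 × 1 = 37.3 kips.
Bearing (0.5 in plate, F_u = 70 ksi): end bolts L_c = 1.1875 − 0.6875/2 = 0.84375, R_n = min(1.2×0.84375×0.5×70, 2.4×0.625×0.5×70) = 35.438 kips/bolt; interior L_c = 2.4375 − 0.6875 = 1.75, R_n = 52.5 kips/bolt. φR_n = 0.75 × (1×35.438 + 2×52.5) = 105.3 kips.
Tension rupture (net): A_n = (4.5 − 1×0.75)×0.5 = 1.875 in² (U = 1.0, A_e = A_n). φR_n = 0.75 × 70 × 1.875 = 98.4 kips.
Governing: min(37.3, 105.3, 98.4) = 37.3 kips → bolt shear.

37.3 kips (bolt shear governs)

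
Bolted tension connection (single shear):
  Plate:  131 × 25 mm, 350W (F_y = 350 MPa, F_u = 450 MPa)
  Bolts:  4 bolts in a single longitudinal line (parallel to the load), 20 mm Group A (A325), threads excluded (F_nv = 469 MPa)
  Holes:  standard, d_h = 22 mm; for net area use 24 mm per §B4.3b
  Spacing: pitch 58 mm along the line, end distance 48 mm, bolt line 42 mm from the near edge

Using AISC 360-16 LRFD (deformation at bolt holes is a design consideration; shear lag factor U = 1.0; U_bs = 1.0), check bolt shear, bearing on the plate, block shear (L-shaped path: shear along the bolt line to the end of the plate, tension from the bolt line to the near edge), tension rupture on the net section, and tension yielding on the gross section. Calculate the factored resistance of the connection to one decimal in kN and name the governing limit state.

Bolt shear: A_b = π(20)²/4 = 314.16 mm². φR_n = 0.75 × 469 × 314.16 × 4 × 1 = 442.0 kN.
Bearing (25 mm plate, F_u = 450 MPa): end bolts L_c = 48 − 22/2 = 37, R_n = min(1.2×37×25×450, 2.4×20×25×450) = 499.5 kN/bolt; interior L_c = 58 − 22 = 36, R_n = 486 kN/bolt. φR_n = 0.75 × (1×499.5 + 3×486) = 1468.1 kN.
Block shear: shear path 1×[48+3×58] = 1×222 mm, A_gv = 5550, A_nv = 1×(222 − 3.5×24)×25 = 3450 mm²; tension to near edge: (42 − 0.5×24)×25 = 750 mm². R_n = min(0.6×450×3450, 0.6×350×5550) + 1.0×450×750 = min(931.5, 1165.5) + 337.5 = 1269 kN. φR_n = 0.75 × 1269 = 951.8 kN.
Tension rupture (net): A_n = (131 − 1×24)×25 = 2675 mm² (U = 1.0, A_e = A_n). φR_n = 0.75 × 450 × 2675 = 902.8 kN.
Tension yield (gross): A_g = 131×25 = 3275 mm². φR_n = 0.90 × 350 × 3275 = 1031.6 kN.
Governing: min(442.0, 1468.1, 951.8, 902.8, 1031.6) = 442.0 kN → bolt shear.

442.0 kN (bolt shear governs)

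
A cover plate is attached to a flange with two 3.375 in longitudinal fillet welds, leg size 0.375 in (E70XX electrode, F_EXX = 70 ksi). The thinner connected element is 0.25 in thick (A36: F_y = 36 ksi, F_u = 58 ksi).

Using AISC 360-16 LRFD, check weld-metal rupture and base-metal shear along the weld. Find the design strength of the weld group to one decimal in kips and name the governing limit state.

36.5 kips (base-metal shear governs)

Weld metal: throat = 0.707×0.375 = 0.26513 in, L = 2×3.375 = 6.75 in. φR_n = 0.75 × 0.6 × 70 × 0.26513 × 6.75 = 56.4 kips.
Base metal shear (0.25 in plate): yield φR_n = 1.0×0.6×36×0.25×6.75 = 36.5 kips; rupture φR_n = 0.75×0.6×58×0.25×6.75 = 44.0 kips; take 36.5 kips (yield).
Governing: min(56.4, 36.5) = 36.5 kips → base-metal shear.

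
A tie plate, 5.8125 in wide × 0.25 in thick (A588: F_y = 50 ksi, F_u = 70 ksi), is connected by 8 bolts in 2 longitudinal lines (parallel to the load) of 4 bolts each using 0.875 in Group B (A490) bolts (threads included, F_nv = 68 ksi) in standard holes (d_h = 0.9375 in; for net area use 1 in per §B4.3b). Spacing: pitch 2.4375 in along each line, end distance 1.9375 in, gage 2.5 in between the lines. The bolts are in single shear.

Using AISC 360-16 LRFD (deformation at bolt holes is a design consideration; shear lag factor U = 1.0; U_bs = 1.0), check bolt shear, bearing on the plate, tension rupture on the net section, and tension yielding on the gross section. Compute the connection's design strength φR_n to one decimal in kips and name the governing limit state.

50.0 kips (net-section rupture governs)

Bolt shear: A_b = π(0.875)²/4 = 0.60132 in². φR_n = 0.75 × 68 × 0.60132 × 8 × 1 = 245.3 kips.
Bearing (0.25 in plate, F_u = 70 ksi): end bolts L_c = 1.9375 − 0.9375/2 = 1.46875, R_n = min(1.2×1.46875×0.25×70, 2.4×0.875×0.25×70) = 30.844 kips/bolt; interior L_c = 2.4375 − 0.9375 = 1.5, R_n = 31.5 kips/bolt. φR_n = 0.75 × (2×30.844 + 6×31.5) = 188.0 kips.
Tension rupture (net): A_n = (5.8125 − 2×1)×0.25 = 0.95313 in² (U = 1.0, A_e = A_n). φR_n = 0.75 × 70 × 0.95313 = 50.0 kips.
Tension yield (gross): A_g = 5.8125×0.25 = 1.4531 in². φR_n = 0.90 × 50 × 1.4531 = 65.4 kips.
Governing: min(245.3, 188.0, 50.0, 65.4) = 50.0 kips → net-section rupture.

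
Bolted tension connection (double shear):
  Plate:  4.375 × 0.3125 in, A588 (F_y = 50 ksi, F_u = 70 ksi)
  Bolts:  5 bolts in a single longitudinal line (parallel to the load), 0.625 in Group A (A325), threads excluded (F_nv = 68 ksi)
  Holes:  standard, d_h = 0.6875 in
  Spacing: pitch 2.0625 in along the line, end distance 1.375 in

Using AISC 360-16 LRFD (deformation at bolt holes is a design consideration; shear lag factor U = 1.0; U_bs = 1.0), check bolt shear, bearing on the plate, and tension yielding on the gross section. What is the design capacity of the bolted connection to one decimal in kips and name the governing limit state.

61.5 kips (gross-section yield governs)

Bolt shear: A_b = π(0.625)²/4 = 0.3068 in². φR_n = 0.75 × 68 × 0.3068 × 5 × 2 = 156.5 kips.
Bearing (0.3125 in plate, F_u = 70 ksi): end bolts L_c = 1.375 − 0.6875/2 = 1.03125, R_n = min(1.2×1.03125×0.3125×70, 2.4×0.625×0.3125×70) = 27.07 kips/bolt; interior L_c = 2.0625 − 0.6875 = 1.375, R_n = 32.813 kips/bolt. φR_n = 0.75 × (1×27.07 + 4×32.813) = 118.7 kips.
Tension yield (gross): A_g = 4.375×0.3125 = 1.3672 in². φR_n = 0.90 × 50 × 1.3672 = 61.5 kips.
Governing: min(156.5, 118.7, 61.5) = 61.5 kips → gross-section yield.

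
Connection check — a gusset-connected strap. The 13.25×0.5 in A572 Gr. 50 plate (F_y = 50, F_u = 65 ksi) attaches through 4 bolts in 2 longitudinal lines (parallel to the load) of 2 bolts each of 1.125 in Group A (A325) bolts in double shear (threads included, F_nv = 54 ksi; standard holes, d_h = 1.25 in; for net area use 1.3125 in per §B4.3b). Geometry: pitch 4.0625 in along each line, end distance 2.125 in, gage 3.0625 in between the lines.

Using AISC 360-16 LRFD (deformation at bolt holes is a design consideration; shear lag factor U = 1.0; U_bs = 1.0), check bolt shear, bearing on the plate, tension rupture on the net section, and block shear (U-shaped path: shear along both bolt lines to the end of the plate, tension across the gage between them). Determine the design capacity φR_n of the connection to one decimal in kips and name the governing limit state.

Bolt shear: A_b = π(1.125)²/4 = 0.99402 in². φR_n = 0.75 × 54 × 0.99402 × 4 × 2 = 322.1 kips.
Bearing (0.5 in plate, F_u = 65 ksi): end bolts L_c = 2.125 − 1.25/2 = 1.5, R_n = min(1.2×1.5×0.5×65, 2.4×1.125×0.5×65) = 58.5 kips/bolt; interior L_c = 4.0625 − 1.25 = 2.8125, R_n = 87.75 kips/bolt. φR_n = 0.75 × (2×58.5 + 2×87.75) = 219.4 kips.
Tension rupture (net): A_n = (13.25 − 2×1.3125)×0.5 = 5.3125 in² (U = 1.0, A_e = A_n). φR_n = 0.75 × 65 × 5.3125 = 259.0 kips.
Block shear: shear path 2×[2.125+1×4.0625] = 2×6.1875 in, A_gv = 6.1875, A_nv = 2×(6.1875 − 1.5×1.3125)×0.5 = 4.2188 in²; tension across gage: (3.0625 − 1×1.3125)×0.5 = 0.875 in². R_n = min(0.6×65×4.2188, 0.6×50×6.1875) + 1.0×65×0.875 = min(164.53, 185.63) + 56.875 = 221.41 kips. φR_n = 0.75 × 221.41 = 166.1 kips.
Governing: min(322.1, 219.4, 259.0, 166.1) = 166.1 kips → block shear.

166.1 kips (block shear governs)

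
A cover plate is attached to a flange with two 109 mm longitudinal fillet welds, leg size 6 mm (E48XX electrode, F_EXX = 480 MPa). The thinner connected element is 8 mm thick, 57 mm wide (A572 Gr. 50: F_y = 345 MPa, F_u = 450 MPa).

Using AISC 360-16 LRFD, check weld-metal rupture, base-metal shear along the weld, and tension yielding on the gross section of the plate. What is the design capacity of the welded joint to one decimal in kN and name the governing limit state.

Weld metal: throat = 0.707×6 = 4.242 mm, L = 2×109 = 218 mm. φR_n = 0.75 × 0.6 × 480 × 4.242 × 218 = 199.7 kN.
Base metal shear (8 mm plate): yield φR_n = 1.0×0.6×345×8×218 = 361.0 kN; rupture φR_n = 0.75×0.6×450×8×218 = 353.2 kN; take 353.2 kN (rupture).
Tension yield (gross): A_g = 57×8 = 456 mm². φR_n = 0.90 × 345 × 456 = 141.6 kN.
Governing: min(199.7, 353.2, 141.6) = 141.6 kN → gross-section yield.

141.6 kN (gross-section yield governs)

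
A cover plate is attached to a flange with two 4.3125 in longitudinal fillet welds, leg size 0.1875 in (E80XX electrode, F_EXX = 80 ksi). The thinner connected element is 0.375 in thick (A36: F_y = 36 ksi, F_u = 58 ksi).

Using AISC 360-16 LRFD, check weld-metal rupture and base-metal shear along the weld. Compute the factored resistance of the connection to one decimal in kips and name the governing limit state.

Weld metal: throat = 0.707×0.1875 = 0.13256 in, L = 2×4.3125 = 8.625 in. φR_n = 0.75 × 0.6 × 80 × 0.13256 × 8.625 = 41.2 kips.
Base metal shear (0.375 in plate): yield φR_n = 1.0×0.6×36×0.375×8.625 = 69.9 kips; rupture φR_n = 0.75×0.6×58×0.375×8.625 = 84.4 kips; take 69.9 kips (yield).
Governing: min(41.2, 69.9) = 41.2 kips → weld metal.

41.2 kips (weld metal governs)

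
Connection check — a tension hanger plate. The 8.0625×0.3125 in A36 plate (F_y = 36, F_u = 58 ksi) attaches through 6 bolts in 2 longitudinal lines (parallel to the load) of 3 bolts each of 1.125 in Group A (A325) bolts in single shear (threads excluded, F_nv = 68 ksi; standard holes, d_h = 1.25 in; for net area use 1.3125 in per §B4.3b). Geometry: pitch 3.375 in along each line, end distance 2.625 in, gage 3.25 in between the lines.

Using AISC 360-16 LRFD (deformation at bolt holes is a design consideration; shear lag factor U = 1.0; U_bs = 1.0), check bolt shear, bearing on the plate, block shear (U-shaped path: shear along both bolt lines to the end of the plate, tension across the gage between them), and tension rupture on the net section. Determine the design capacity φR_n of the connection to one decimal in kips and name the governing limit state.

73.9 kips (net-section rupture governs)

Bolt shear: A_b = π(1.125)²/4 = 0.99402 in². φR_n = 0.75 × 68 × 0.99402 × 6 × 1 = 304.2 kips.
Bearing (0.3125 in plate, F_u = 58 ksi): end bolts L_c = 2.625 − 1.25/2 = 2, R_n = min(1.2×2×0.3125×58, 2.4×1.125×0.3125×58) = 43.5 kips/bolt; interior L_c = 3.375 − 1.25 = 2.125, R_n = 46.219 kips/bolt. φR_n = 0.75 × (2×43.5 + 4×46.219) = 203.9 kips.
Block shear: shear path 2×[2.625+2×3.375] = 2×9.375 in, A_gv = 5.8594, A_nv = 2×(9.375 − 2.5×1.3125)×0.3125 = 3.8086 in²; tension across gage: (3.25 − 1×1.3125)×0.3125 = 0.60547 in². R_n = min(0.6×58×3.8086, 0.6×36×5.8594) + 1.0×58×0.60547 = min(132.54, 126.56) + 35.117 = 161.68 kips. φR_n = 0.75 × 161.68 = 121.3 kips.
Tension rupture (net): A_n = (8.0625 − 2×1.3125)×0.3125 = 1.6992 in² (U = 1.0, A_e = A_n). φR_n = 0.75 × 58 × 1.6992 = 73.9 kips.
Governing: min(304.2, 203.9, 121.3, 73.9) = 73.9 kips → net-section rupture.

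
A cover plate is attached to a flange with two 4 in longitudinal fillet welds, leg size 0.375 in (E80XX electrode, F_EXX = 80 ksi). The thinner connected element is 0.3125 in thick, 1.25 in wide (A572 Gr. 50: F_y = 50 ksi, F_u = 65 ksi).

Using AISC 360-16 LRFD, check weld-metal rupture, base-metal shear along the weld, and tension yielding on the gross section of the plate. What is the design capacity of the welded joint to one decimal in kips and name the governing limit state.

Weld metal: throat = 0.707×0.375 = 0.26513 in, L = 2×4 = 8 in. φR_n = 0.75 × 0.6 × 80 × 0.26513 × 8 = 76.4 kips.
Base metal shear (0.3125 in plate): yield φR_n = 1.0×0.6×50×0.3125×8 = 75.0 kips; rupture φR_n = 0.75×0.6×65×0.3125×8 = 73.1 kips; take 73.1 kips (rupture).
Tension yield (gross): A_g = 1.25×0.3125 = 0.39063 in². φR_n = 0.90 × 50 × 0.39063 = 17.6 kips.
Governing: min(76.4, 73.1, 17.6) = 17.6 kips → gross-section yield.

17.6 kips (gross-section yield governs)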